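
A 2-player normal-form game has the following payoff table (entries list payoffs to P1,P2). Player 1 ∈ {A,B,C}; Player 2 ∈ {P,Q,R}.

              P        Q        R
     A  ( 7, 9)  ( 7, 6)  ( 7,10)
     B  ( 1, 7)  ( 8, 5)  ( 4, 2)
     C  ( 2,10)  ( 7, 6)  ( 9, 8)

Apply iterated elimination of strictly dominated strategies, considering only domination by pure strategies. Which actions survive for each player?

P2 drop Q (P beats it: A:9>6 B:7>5 C:10>6)
P1 drop B (A beats it: P:7>1 R:7>4)
P1→{A,C} P2→{P,R}

Remaining: P1:{A,C} P2:{P,R}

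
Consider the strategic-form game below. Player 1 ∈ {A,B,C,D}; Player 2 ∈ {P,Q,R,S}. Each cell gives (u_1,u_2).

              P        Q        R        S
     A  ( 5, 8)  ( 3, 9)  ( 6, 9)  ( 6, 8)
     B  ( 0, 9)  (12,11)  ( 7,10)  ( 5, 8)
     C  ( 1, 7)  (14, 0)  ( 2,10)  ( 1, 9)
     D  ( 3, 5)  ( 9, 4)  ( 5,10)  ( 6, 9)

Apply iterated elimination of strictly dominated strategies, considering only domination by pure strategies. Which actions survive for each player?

Remaining: P1:{B,C} P2:{Q,R}

P2 drop P (R beats it: A:9>8 B:10>9 C:10>7 D:10>5)
P2 drop S (R beats it: A:9>8 B:10>8 C:10>9 D:10>9)
P1 drop A (B beats it: Q:12>3 R:7>6)
P1 drop D (B beats it: Q:12>9 R:7>5)
P1→{B,C} P2→{Q,R}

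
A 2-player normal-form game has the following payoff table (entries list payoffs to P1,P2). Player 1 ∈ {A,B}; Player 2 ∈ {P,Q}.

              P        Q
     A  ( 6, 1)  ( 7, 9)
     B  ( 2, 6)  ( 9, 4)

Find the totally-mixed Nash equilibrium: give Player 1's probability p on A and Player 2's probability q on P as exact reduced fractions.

P1 indiff ⇒ q·6+(1-q)·7 = q·2+(1-q)·9 ⇒ q(4) = (1-q)(2) ⇒ q = 1/3
P2 indiff ⇒ p·1+(1-p)·6 = p·9+(1-p)·4 ⇒ p(-8) = (1-p)(-2) ⇒ p = 1/5

(p,q) = (1/5, 1/3)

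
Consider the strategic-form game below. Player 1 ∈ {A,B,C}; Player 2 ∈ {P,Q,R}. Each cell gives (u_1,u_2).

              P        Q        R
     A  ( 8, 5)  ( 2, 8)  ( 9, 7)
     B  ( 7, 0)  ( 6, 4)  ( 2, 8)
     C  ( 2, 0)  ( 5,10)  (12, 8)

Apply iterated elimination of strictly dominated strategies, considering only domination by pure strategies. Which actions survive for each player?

P2 drop P (Q beats it: A:8>5 B:4>0 C:10>0)
P1 drop A (C beats it: Q:5>2 R:12>9)
P1→{B,C} P2→{Q,R}

Remaining: P1:{B,C} P2:{Q,R}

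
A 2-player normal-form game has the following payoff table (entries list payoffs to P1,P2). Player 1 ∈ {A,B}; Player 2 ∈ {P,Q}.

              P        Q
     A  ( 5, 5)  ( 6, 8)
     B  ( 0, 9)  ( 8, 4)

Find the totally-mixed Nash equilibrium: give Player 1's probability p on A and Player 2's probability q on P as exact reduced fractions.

P1 mixes 5/8 on A; P2 mixes 2/7 on P

P1 indiff ⇒ q·5+(1-q)·6 = q·0+(1-q)·8 ⇒ q(5) = (1-q)(2) ⇒ q = 2/7
P2 indiff ⇒ p·5+(1-p)·9 = p·8+(1-p)·4 ⇒ p(-3) = (1-p)(-5) ⇒ p = 5/8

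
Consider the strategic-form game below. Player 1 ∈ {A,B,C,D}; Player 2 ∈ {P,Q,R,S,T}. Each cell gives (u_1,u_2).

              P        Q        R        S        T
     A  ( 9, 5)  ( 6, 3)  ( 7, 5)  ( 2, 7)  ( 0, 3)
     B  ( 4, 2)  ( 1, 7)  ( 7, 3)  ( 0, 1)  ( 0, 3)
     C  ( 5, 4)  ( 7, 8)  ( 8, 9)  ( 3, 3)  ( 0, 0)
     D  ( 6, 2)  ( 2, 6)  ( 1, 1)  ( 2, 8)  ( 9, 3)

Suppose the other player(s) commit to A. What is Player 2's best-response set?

BR_2 = {S}

u_2(P vs A) = 5
u_2(Q vs A) = 3
u_2(R vs A) = 5
u_2(S vs A) = 7
u_2(T vs A) = 3
max payoff 7 at {S}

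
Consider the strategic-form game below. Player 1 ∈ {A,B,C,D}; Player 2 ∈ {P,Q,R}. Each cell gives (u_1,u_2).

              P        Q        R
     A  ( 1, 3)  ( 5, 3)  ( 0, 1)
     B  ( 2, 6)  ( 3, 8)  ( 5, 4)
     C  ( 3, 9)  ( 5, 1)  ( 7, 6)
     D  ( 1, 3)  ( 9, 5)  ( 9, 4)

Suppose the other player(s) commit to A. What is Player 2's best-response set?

P2 best: {P,Q}

u_2(P vs A) = 3
u_2(Q vs A) = 3
u_2(R vs A) = 1
max payoff 3 at {P,Q}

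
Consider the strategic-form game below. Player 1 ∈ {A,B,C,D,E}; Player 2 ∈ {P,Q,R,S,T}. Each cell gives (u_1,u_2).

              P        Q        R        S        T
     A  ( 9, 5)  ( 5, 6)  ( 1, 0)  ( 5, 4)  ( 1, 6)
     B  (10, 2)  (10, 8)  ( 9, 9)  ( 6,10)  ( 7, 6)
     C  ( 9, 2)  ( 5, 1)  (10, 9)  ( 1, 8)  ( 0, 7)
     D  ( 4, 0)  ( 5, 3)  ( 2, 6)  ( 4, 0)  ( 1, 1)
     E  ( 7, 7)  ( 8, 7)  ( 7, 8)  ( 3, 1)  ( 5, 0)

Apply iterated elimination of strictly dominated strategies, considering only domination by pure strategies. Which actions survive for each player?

P1 drop A (B beats it: P:10>9 Q:10>5 R:9>1 S:6>5 T:7>1)
P1 drop D (B beats it: P:10>4 Q:10>5 R:9>2 S:6>4 T:7>1)
P1 drop E (B beats it: P:10>7 Q:10>8 R:9>7 S:6>3 T:7>5)
P2 drop P (R beats it: B:9>2 C:9>2)
P2 drop Q (R beats it: B:9>8 C:9>1)
P2 drop T (R beats it: B:9>6 C:9>7)
P1→{B,C} P2→{R,S}

Remaining: P1:{B,C} P2:{R,S}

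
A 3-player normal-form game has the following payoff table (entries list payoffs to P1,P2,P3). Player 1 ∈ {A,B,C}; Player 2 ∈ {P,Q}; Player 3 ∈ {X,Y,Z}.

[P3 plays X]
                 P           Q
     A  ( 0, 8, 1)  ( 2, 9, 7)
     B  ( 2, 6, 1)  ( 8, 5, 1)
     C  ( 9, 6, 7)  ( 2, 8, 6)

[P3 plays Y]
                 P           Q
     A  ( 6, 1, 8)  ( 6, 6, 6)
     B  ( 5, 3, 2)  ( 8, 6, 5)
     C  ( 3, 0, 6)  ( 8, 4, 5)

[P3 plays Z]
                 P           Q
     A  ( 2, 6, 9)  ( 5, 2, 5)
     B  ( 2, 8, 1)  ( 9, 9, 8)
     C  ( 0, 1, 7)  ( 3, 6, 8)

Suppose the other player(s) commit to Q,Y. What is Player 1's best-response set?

BR_1 = {B,C}

u_1(A vs Q,Y) = 6
u_1(B vs Q,Y) = 8
u_1(C vs Q,Y) = 8
max payoff 8 at {B,C}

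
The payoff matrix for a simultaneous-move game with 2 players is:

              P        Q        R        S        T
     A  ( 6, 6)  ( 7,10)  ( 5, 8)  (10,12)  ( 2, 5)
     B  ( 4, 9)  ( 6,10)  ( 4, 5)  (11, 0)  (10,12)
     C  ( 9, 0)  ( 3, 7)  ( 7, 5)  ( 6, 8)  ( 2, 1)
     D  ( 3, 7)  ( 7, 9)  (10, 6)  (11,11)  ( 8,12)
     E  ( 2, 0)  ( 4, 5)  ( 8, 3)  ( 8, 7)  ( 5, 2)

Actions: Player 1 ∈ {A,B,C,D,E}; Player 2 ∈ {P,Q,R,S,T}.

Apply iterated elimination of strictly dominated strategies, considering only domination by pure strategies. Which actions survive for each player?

P1 drop E (D beats it: P:3>2 Q:7>4 R:10>8 S:11>8 T:8>5)
P2 drop P (Q beats it: A:10>6 B:10>9 C:7>0 D:9>7)
P1 drop C (D beats it: Q:7>3 R:10>7 S:11>6 T:8>2)
P2 drop R (Q beats it: A:10>8 B:10>5 D:9>6)
P1→{A,B,D} P2→{Q,S,T}

Survivors P1:{A,B,D} P2:{Q,S,T}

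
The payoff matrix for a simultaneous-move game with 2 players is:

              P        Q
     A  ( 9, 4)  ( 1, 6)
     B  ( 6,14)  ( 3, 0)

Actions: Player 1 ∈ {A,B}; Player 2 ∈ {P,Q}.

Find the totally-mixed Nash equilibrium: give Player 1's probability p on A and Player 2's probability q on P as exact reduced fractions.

P1 mixes 7/8 on A; P2 mixes 2/5 on P

P1 indiff ⇒ q·9+(1-q)·1 = q·6+(1-q)·3 ⇒ q(3) = (1-q)(2) ⇒ q = 2/5
P2 indiff ⇒ p·4+(1-p)·14 = p·6+(1-p)·0 ⇒ p(-2) = (1-p)(-14) ⇒ p = 7/8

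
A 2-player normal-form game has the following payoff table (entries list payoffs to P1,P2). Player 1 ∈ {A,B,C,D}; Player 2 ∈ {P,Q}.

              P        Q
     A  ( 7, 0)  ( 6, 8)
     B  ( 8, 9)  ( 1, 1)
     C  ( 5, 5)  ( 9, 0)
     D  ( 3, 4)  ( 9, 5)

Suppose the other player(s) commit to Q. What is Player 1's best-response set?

u_1(A vs Q) = 6
u_1(B vs Q) = 1
u_1(C vs Q) = 9
u_1(D vs Q) = 9
max payoff 9 at {C,D}

argmax u_1 = {C,D}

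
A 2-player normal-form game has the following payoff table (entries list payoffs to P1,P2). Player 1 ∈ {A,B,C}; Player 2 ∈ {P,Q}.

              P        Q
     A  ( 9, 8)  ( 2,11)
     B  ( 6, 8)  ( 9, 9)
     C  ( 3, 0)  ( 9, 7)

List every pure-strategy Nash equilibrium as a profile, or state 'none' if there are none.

(A,P): not NE [P2→Q gives 11>8]
(A,Q): not NE [P1→C gives 9>2]
(B,P): not NE [P1→A gives 9>6; P2→Q gives 9>8]
(B,Q): NE
(C,P): not NE [P1→A gives 9>3; P2→Q gives 7>0]
(C,Q): NE

PSNE = {(B,Q), (C,Q)}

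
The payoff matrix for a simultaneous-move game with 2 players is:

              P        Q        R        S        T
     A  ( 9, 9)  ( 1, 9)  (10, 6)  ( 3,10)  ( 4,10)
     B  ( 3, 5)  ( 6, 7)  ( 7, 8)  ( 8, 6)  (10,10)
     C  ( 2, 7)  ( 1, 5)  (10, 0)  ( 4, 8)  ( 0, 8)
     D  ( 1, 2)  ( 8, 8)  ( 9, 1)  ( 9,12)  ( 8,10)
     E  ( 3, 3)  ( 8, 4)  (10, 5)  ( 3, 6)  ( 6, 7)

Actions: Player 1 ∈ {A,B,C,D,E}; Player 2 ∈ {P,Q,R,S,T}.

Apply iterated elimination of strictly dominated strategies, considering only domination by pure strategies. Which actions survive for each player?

P2 drop P (S beats it: A:10>9 B:6>5 C:8>7 D:12>2 E:6>3)
P2 drop Q (T beats it: A:10>9 B:10>7 C:8>5 D:10>8 E:7>4)
P2 drop R (T beats it: A:10>6 B:10>8 C:8>0 D:10>1 E:7>5)
P1 drop A (B beats it: S:8>3 T:10>4)
P1 drop C (B beats it: S:8>4 T:10>0)
P1 drop E (B beats it: S:8>3 T:10>6)
P1→{B,D} P2→{S,T}

IESDS → P1:{B,D} P2:{S,T}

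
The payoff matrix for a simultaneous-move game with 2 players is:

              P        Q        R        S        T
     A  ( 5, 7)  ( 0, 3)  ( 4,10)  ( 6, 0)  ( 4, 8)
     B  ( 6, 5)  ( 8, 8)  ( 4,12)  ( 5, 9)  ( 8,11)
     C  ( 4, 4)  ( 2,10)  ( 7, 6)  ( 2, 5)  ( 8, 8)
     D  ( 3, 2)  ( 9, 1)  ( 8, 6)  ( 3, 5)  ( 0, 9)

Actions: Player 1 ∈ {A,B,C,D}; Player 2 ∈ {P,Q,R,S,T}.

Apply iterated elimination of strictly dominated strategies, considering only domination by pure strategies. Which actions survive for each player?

IESDS → P1:{B,C,D} P2:{Q,R,T}

P2 drop P (R beats it: A:10>7 B:12>5 C:6>4 D:6>2)
P2 drop S (R beats it: A:10>0 B:12>9 C:6>5 D:6>5)
P1 drop A (C beats it: Q:2>0 R:7>4 T:8>4)
P1→{B,C,D} P2→{Q,R,T}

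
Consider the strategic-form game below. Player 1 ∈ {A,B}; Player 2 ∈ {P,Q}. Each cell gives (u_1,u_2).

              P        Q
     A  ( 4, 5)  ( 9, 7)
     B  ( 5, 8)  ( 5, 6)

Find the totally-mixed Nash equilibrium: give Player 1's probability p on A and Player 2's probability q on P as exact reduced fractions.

P1 indiff ⇒ q·4+(1-q)·9 = q·5+(1-q)·5 ⇒ q(-1) = (1-q)(-4) ⇒ q = 4/5
P2 indiff ⇒ p·5+(1-p)·8 = p·7+(1-p)·6 ⇒ p(-2) = (1-p)(-2) ⇒ p = 1/2

p=1/2, q=4/5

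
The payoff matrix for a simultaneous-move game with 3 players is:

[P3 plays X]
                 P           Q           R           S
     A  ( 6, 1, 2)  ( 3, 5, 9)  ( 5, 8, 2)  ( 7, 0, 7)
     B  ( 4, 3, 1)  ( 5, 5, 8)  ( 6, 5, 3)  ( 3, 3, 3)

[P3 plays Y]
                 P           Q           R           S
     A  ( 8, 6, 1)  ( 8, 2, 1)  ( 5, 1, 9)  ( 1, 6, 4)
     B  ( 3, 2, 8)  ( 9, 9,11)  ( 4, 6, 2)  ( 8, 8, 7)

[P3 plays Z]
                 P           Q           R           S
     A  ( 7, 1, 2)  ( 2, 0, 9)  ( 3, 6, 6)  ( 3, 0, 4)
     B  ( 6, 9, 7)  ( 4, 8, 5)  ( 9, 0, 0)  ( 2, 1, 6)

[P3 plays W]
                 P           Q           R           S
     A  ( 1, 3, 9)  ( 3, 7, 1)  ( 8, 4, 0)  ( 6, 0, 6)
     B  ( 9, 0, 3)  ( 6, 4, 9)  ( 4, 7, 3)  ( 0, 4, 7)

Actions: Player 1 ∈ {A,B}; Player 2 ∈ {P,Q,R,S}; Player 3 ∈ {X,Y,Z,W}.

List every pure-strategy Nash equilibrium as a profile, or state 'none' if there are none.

NE set: (B,Q,Y), (B,R,X)

(A,P,X): not NE [P2→R gives 8>1; P3→W gives 9>2]
(A,P,Y): not NE [P3→W gives 9>1]
(A,P,Z): not NE [P2→R gives 6>1; P3→W gives 9>2]
(A,P,W): not NE [P1→B gives 9>1; P2→Q gives 7>3]
(A,Q,X): not NE [P1→B gives 5>3; P2→R gives 8>5]
(A,Q,Y): not NE [P1→B gives 9>8; P2→S gives 6>2; P3→Z gives 9>1]
(A,Q,Z): not NE [P1→B gives 4>2; P2→R gives 6>0]
(A,Q,W): not NE [P1→B gives 6>3; P3→Z gives 9>1]
(A,R,X): not NE [P1→B gives 6>5; P3→Y gives 9>2]
(A,R,Y): not NE [P2→S gives 6>1]
(A,R,Z): not NE [P1→B gives 9>3; P3→Y gives 9>6]
(A,R,W): not NE [P2→Q gives 7>4; P3→Y gives 9>0]
(A,S,X): not NE [P2→R gives 8>0]
(A,S,Y): not NE [P1→B gives 8>1; P3→X gives 7>4]
(A,S,Z): not NE [P2→R gives 6>0; P3→X gives 7>4]
(A,S,W): not NE [P2→Q gives 7>0; P3→X gives 7>6]
(B,P,X): not NE [P1→A gives 6>4; P2→R gives 5>3; P3→Y gives 8>1]
(B,P,Y): not NE [P1→A gives 8>3; P2→Q gives 9>2]
(B,P,Z): not NE [P1→A gives 7>6; P3→Y gives 8>7]
(B,P,W): not NE [P2→R gives 7>0; P3→Y gives 8>3]
(B,Q,X): not NE [P3→Y gives 11>8]
(B,Q,Y): NE
(B,Q,Z): not NE [P2→P gives 9>8; P3→Y gives 11>5]
(B,Q,W): not NE [P2→R gives 7>4; P3→Y gives 11>9]
(B,R,X): NE
(B,R,Y): not NE [P1→A gives 5>4; P2→Q gives 9>6; P3→W gives 3>2]
(B,R,Z): not NE [P2→P gives 9>0; P3→W gives 3>0]
(B,R,W): not NE [P1→A gives 8>4]
(B,S,X): not NE [P1→A gives 7>3; P2→R gives 5>3; P3→W gives 7>3]
(B,S,Y): not NE [P2→Q gives 9>8]
(B,S,Z): not NE [P1→A gives 3>2; P2→P gives 9>1; P3→W gives 7>6]
(B,S,W): not NE [P1→A gives 6>0; P2→R gives 7>4]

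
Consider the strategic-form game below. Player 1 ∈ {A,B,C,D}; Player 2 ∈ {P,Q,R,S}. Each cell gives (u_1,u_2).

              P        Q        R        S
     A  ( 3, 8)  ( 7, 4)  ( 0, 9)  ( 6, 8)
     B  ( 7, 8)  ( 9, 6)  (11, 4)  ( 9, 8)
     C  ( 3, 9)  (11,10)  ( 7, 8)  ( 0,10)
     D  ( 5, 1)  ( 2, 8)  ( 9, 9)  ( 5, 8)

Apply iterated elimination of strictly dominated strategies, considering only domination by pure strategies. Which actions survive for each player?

Survivors P1:{B,C} P2:{P,Q,S}

P1 drop A (B beats it: P:7>3 Q:9>7 R:11>0 S:9>6)
P1 drop D (B beats it: P:7>5 Q:9>2 R:11>9 S:9>5)
P2 drop R (P beats it: B:8>4 C:9>8)
P1→{B,C} P2→{P,Q,S}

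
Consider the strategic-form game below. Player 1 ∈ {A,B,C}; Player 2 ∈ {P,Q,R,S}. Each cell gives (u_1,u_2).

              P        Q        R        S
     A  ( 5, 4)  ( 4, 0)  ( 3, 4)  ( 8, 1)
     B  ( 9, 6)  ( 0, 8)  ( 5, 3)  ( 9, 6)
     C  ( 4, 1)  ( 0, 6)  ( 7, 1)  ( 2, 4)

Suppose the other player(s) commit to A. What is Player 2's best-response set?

u_2(P vs A) = 4
u_2(Q vs A) = 0
u_2(R vs A) = 4
u_2(S vs A) = 1
max payoff 4 at {P,R}

P2 best: {P,R}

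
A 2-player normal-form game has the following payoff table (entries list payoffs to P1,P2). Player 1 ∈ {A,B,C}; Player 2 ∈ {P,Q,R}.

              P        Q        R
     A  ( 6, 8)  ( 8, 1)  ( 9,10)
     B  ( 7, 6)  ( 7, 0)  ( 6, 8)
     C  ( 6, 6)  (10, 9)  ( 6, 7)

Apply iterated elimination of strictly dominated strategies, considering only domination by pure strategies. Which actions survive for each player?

Survivors P1:{A,C} P2:{Q,R}

P2 drop P (R beats it: A:10>8 B:8>6 C:7>6)
P1 drop B (A beats it: Q:8>7 R:9>6)
P1→{A,C} P2→{Q,R}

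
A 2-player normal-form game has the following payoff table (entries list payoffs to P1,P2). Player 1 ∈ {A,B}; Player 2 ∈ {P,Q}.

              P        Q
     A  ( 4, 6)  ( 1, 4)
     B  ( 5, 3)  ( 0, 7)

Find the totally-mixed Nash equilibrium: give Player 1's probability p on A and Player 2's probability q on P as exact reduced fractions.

P1 mixes 2/3 on A; P2 mixes 1/2 on P

P1 indiff ⇒ q·4+(1-q)·1 = q·5+(1-q)·0 ⇒ q(-1) = (1-q)(-1) ⇒ q = 1/2
P2 indiff ⇒ p·6+(1-p)·3 = p·4+(1-p)·7 ⇒ p(2) = (1-p)(4) ⇒ p = 2/3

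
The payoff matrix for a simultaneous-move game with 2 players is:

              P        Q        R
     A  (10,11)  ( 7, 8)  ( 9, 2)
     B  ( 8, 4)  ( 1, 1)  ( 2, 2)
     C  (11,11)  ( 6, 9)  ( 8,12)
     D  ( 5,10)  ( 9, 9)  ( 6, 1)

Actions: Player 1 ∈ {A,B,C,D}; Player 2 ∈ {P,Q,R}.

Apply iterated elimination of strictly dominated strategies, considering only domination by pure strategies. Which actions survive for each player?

Survivors P1:{A,C} P2:{P,R}

P1 drop B (A beats it: P:10>8 Q:7>1 R:9>2)
P2 drop Q (P beats it: A:11>8 C:11>9 D:10>9)
P1 drop D (A beats it: P:10>5 R:9>6)
P1→{A,C} P2→{P,R}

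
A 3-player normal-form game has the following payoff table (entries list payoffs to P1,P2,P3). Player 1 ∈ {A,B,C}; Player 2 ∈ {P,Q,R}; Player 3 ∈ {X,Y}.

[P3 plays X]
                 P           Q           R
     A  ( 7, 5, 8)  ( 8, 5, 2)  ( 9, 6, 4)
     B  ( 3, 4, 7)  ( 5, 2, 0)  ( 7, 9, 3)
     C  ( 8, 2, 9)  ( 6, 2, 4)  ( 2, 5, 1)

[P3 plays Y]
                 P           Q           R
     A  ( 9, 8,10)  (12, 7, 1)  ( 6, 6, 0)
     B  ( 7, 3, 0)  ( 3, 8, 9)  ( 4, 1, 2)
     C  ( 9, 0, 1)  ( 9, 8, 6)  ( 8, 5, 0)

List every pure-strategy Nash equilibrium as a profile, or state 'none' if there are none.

Nash profiles: (A,P,Y), (A,R,X)

(A,P,X): not NE [P1→C gives 8>7; P2→R gives 6>5; P3→Y gives 10>8]
(A,P,Y): NE
(A,Q,X): not NE [P2→R gives 6>5]
(A,Q,Y): not NE [P2→P gives 8>7; P3→X gives 2>1]
(A,R,X): NE
(A,R,Y): not NE [P1→C gives 8>6; P2→P gives 8>6; P3→X gives 4>0]
(B,P,X): not NE [P1→C gives 8>3; P2→R gives 9>4]
(B,P,Y): not NE [P1→C gives 9>7; P2→Q gives 8>3; P3→X gives 7>0]
(B,Q,X): not NE [P1→A gives 8>5; P2→R gives 9>2; P3→Y gives 9>0]
(B,Q,Y): not NE [P1→A gives 12>3]
(B,R,X): not NE [P1→A gives 9>7]
(B,R,Y): not NE [P1→C gives 8>4; P2→Q gives 8>1; P3→X gives 3>2]
(C,P,X): not NE [P2→R gives 5>2]
(C,P,Y): not NE [P2→Q gives 8>0; P3→X gives 9>1]
(C,Q,X): not NE [P1→A gives 8>6; P2→R gives 5>2; P3→Y gives 6>4]
(C,Q,Y): not NE [P1→A gives 12>9]
(C,R,X): not NE [P1→A gives 9>2]
(C,R,Y): not NE [P2→Q gives 8>5; P3→X gives 1>0]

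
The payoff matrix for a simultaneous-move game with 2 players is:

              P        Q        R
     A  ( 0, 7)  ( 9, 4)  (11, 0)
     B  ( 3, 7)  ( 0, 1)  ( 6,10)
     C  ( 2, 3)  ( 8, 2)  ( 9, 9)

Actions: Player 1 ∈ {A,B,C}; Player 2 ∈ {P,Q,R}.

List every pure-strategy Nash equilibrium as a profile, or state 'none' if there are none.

Equilibria: none

(A,P): not NE [P1→B gives 3>0]
(A,Q): not NE [P2→P gives 7>4]
(A,R): not NE [P2→P gives 7>0]
(B,P): not NE [P2→R gives 10>7]
(B,Q): not NE [P1→A gives 9>0; P2→R gives 10>1]
(B,R): not NE [P1→A gives 11>6]
(C,P): not NE [P1→B gives 3>2; P2→R gives 9>3]
(C,Q): not NE [P1→A gives 9>8; P2→R gives 9>2]
(C,R): not NE [P1→A gives 11>9]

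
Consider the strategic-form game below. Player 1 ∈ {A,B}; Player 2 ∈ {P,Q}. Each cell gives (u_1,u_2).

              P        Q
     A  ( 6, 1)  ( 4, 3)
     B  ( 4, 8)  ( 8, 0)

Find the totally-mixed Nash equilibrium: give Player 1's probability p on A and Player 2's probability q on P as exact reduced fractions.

P1 indiff ⇒ q·6+(1-q)·4 = q·4+(1-q)·8 ⇒ q(2) = (1-q)(4) ⇒ q = 2/3
P2 indiff ⇒ p·1+(1-p)·8 = p·3+(1-p)·0 ⇒ p(-2) = (1-p)(-8) ⇒ p = 4/5

p=4/5, q=2/3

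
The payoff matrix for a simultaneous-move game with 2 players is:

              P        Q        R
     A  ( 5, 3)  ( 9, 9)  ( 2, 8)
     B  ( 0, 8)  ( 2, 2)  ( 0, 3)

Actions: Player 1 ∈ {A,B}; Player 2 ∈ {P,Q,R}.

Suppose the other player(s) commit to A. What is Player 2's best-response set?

BR_2 = {Q}

u_2(P vs A) = 3
u_2(Q vs A) = 9
u_2(R vs A) = 8
max payoff 9 at {Q}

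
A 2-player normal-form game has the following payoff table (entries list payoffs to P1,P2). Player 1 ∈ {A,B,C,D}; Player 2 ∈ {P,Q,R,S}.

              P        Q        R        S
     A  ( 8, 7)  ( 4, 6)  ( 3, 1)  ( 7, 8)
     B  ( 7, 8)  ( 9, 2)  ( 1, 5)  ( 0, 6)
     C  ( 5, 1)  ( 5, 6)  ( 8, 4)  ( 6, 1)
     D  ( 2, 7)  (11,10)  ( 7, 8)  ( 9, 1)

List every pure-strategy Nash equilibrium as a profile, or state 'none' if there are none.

PSNE = {(D,Q)}

(A,P): not NE [P2→S gives 8>7]
(A,Q): not NE [P1→D gives 11>4; P2→S gives 8>6]
(A,R): not NE [P1→C gives 8>3; P2→S gives 8>1]
(A,S): not NE [P1→D gives 9>7]
(B,P): not NE [P1→A gives 8>7]
(B,Q): not NE [P1→D gives 11>9; P2→P gives 8>2]
(B,R): not NE [P1→C gives 8>1; P2→P gives 8>5]
(B,S): not NE [P1→D gives 9>0; P2→P gives 8>6]
(C,P): not NE [P1→A gives 8>5; P2→Q gives 6>1]
(C,Q): not NE [P1→D gives 11>5]
(C,R): not NE [P2→Q gives 6>4]
(C,S): not NE [P1→D gives 9>6; P2→Q gives 6>1]
(D,P): not NE [P1→A gives 8>2; P2→Q gives 10>7]
(D,Q): NE
(D,R): not NE [P1→C gives 8>7; P2→Q gives 10>8]
(D,S): not NE [P2→Q gives 10>1]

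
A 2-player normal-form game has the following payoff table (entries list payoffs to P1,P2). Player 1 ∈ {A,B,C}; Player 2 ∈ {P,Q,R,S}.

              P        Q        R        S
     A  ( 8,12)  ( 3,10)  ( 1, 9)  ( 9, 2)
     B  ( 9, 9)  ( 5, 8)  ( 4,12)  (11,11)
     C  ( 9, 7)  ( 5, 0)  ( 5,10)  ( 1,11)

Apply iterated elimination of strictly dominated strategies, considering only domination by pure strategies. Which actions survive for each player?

P1 drop A (B beats it: P:9>8 Q:5>3 R:4>1 S:11>9)
P2 drop P (R beats it: B:12>9 C:10>7)
P2 drop Q (R beats it: B:12>8 C:10>0)
P1→{B,C} P2→{R,S}

IESDS → P1:{B,C} P2:{R,S}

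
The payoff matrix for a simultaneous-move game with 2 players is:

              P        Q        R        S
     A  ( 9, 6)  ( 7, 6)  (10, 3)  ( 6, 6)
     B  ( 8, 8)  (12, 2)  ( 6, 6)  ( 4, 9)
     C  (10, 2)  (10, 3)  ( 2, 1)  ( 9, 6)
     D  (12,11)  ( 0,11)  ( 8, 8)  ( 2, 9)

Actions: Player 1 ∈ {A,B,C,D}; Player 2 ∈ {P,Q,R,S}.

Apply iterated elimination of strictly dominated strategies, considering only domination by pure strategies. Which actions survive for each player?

P2 drop R (P beats it: A:6>3 B:8>6 C:2>1 D:11>8)
P1 drop A (C beats it: P:10>9 Q:10>7 S:9>6)
P1→{B,C,D} P2→{P,Q,S}

Remaining: P1:{B,C,D} P2:{P,Q,S}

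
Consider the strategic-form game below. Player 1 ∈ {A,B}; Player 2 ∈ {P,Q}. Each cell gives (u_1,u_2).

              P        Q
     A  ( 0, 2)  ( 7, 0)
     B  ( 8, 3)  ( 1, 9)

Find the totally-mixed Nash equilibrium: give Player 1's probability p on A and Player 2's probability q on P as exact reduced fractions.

P1 indiff ⇒ q·0+(1-q)·7 = q·8+(1-q)·1 ⇒ q(-8) = (1-q)(-6) ⇒ q = 3/7
P2 indiff ⇒ p·2+(1-p)·3 = p·0+(1-p)·9 ⇒ p(2) = (1-p)(6) ⇒ p = 3/4

p=3/4, q=3/7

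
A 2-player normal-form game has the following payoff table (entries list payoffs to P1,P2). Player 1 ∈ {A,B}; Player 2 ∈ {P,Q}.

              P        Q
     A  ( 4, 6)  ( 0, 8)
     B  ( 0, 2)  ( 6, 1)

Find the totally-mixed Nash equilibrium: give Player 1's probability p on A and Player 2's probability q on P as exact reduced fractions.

(p,q) = (1/3, 3/5)

P1 indiff ⇒ q·4+(1-q)·0 = q·0+(1-q)·6 ⇒ q(4) = (1-q)(6) ⇒ q = 3/5
P2 indiff ⇒ p·6+(1-p)·2 = p·8+(1-p)·1 ⇒ p(-2) = (1-p)(-1) ⇒ p = 1/3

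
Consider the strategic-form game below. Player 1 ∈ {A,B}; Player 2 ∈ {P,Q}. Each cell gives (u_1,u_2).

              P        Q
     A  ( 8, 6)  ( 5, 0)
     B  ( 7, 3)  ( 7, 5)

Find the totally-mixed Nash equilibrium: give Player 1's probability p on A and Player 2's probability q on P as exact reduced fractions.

(p,q) = (1/4, 2/3)

P1 indiff ⇒ q·8+(1-q)·5 = q·7+(1-q)·7 ⇒ q(1) = (1-q)(2) ⇒ q = 2/3
P2 indiff ⇒ p·6+(1-p)·3 = p·0+(1-p)·5 ⇒ p(6) = (1-p)(2) ⇒ p = 1/4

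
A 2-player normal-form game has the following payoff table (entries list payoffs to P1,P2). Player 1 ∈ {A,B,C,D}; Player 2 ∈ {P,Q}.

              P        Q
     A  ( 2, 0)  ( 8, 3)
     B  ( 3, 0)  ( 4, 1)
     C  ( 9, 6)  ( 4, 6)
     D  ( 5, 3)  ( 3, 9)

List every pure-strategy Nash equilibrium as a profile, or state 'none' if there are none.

(A,P): not NE [P1→C gives 9>2; P2→Q gives 3>0]
(A,Q): NE
(B,P): not NE [P1→C gives 9>3; P2→Q gives 1>0]
(B,Q): not NE [P1→A gives 8>4]
(C,P): NE
(C,Q): not NE [P1→A gives 8>4]
(D,P): not NE [P1→C gives 9>5; P2→Q gives 9>3]
(D,Q): not NE [P1→A gives 8>3]

Nash profiles: (A,Q), (C,P)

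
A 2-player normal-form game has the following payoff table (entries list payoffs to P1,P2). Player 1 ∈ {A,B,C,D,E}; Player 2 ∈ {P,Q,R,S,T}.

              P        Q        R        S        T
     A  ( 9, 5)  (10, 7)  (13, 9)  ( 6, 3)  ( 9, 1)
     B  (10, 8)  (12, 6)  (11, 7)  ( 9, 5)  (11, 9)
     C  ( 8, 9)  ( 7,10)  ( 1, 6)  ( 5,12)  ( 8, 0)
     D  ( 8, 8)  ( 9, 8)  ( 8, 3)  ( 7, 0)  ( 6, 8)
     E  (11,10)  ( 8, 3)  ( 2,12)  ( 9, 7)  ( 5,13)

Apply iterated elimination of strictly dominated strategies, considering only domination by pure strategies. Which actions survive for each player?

Remaining: P1:{A,B,E} P2:{P,R,T}

P1 drop C (A beats it: P:9>8 Q:10>7 R:13>1 S:6>5 T:9>8)
P1 drop D (B beats it: P:10>8 Q:12>9 R:11>8 S:9>7 T:11>6)
P2 drop Q (R beats it: A:9>7 B:7>6 E:12>3)
P2 drop S (P beats it: A:5>3 B:8>5 E:10>7)
P1→{A,B,E} P2→{P,R,T}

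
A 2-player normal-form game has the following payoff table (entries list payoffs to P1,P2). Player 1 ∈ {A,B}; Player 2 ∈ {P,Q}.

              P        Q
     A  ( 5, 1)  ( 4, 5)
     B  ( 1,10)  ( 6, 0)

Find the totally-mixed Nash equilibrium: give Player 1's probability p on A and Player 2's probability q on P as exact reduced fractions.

(p,q) = (5/7, 1/3)

P1 indiff ⇒ q·5+(1-q)·4 = q·1+(1-q)·6 ⇒ q(4) = (1-q)(2) ⇒ q = 1/3
P2 indiff ⇒ p·1+(1-p)·10 = p·5+(1-p)·0 ⇒ p(-4) = (1-p)(-10) ⇒ p = 5/7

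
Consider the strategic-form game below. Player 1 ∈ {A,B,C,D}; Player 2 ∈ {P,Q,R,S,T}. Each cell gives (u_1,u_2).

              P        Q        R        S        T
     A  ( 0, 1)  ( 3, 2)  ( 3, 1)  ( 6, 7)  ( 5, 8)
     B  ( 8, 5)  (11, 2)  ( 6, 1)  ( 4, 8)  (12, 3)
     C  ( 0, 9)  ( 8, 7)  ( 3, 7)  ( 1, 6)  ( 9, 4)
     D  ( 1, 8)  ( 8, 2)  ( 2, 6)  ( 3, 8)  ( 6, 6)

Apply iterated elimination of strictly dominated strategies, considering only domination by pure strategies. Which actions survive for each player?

P1 drop C (B beats it: P:8>0 Q:11>8 R:6>3 S:4>1 T:12>9)
P1 drop D (B beats it: P:8>1 Q:11>8 R:6>2 S:4>3 T:12>6)
P2 drop P (S beats it: A:7>1 B:8>5)
P2 drop Q (S beats it: A:7>2 B:8>2)
P2 drop R (S beats it: A:7>1 B:8>1)
P1→{A,B} P2→{S,T}

Remaining: P1:{A,B} P2:{S,T}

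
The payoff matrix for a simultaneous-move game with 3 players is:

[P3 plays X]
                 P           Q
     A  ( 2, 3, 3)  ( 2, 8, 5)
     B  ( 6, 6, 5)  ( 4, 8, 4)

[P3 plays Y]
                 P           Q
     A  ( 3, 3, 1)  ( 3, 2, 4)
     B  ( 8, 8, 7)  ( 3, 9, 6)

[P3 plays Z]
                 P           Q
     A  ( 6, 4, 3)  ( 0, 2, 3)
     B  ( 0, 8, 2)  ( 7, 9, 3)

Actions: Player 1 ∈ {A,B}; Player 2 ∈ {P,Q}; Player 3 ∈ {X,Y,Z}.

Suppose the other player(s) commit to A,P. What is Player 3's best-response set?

u_3(X vs A,P) = 3
u_3(Y vs A,P) = 1
u_3(Z vs A,P) = 3
max payoff 3 at {X,Z}

BR_3 = {X,Z}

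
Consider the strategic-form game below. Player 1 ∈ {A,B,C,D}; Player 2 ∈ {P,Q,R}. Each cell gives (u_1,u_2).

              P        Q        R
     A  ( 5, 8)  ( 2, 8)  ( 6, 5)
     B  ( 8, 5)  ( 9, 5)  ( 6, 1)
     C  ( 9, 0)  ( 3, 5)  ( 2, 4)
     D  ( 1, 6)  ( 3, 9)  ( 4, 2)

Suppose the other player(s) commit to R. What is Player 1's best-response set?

BR_1 = {A,B}

u_1(A vs R) = 6
u_1(B vs R) = 6
u_1(C vs R) = 2
u_1(D vs R) = 4
max payoff 6 at {A,B}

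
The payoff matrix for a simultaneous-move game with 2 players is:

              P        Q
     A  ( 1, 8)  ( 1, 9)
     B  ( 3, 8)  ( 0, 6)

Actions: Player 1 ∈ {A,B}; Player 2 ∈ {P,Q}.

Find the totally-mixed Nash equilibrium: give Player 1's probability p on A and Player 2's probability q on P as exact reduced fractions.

(p,q) = (2/3, 1/3)

P1 indiff ⇒ q·1+(1-q)·1 = q·3+(1-q)·0 ⇒ q(-2) = (1-q)(-1) ⇒ q = 1/3
P2 indiff ⇒ p·8+(1-p)·8 = p·9+(1-p)·6 ⇒ p(-1) = (1-p)(-2) ⇒ p = 2/3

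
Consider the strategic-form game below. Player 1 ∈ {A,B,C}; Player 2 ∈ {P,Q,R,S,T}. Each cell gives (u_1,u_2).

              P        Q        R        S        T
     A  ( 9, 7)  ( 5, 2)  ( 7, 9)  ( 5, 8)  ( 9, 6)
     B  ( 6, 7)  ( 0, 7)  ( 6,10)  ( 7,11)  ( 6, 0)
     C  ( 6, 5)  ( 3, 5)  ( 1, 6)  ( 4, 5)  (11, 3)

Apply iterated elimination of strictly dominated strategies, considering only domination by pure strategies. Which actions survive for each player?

P2 drop P (R beats it: A:9>7 B:10>7 C:6>5)
P2 drop Q (R beats it: A:9>2 B:10>7 C:6>5)
P2 drop T (R beats it: A:9>6 B:10>0 C:6>3)
P1 drop C (A beats it: R:7>1 S:5>4)
P1→{A,B} P2→{R,S}

IESDS → P1:{A,B} P2:{R,S}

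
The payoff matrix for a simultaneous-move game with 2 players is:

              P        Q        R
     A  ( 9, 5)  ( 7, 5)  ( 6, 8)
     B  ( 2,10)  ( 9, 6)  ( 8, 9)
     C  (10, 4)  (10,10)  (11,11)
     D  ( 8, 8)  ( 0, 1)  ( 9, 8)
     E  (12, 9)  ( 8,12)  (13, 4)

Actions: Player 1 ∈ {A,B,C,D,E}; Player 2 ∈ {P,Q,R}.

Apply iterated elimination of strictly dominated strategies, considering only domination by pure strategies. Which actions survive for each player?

Survivors P1:{C,E} P2:{Q,R}

P1 drop A (C beats it: P:10>9 Q:10>7 R:11>6)
P1 drop B (C beats it: P:10>2 Q:10>9 R:11>8)
P1 drop D (C beats it: P:10>8 Q:10>0 R:11>9)
P2 drop P (Q beats it: C:10>4 E:12>9)
P1→{C,E} P2→{Q,R}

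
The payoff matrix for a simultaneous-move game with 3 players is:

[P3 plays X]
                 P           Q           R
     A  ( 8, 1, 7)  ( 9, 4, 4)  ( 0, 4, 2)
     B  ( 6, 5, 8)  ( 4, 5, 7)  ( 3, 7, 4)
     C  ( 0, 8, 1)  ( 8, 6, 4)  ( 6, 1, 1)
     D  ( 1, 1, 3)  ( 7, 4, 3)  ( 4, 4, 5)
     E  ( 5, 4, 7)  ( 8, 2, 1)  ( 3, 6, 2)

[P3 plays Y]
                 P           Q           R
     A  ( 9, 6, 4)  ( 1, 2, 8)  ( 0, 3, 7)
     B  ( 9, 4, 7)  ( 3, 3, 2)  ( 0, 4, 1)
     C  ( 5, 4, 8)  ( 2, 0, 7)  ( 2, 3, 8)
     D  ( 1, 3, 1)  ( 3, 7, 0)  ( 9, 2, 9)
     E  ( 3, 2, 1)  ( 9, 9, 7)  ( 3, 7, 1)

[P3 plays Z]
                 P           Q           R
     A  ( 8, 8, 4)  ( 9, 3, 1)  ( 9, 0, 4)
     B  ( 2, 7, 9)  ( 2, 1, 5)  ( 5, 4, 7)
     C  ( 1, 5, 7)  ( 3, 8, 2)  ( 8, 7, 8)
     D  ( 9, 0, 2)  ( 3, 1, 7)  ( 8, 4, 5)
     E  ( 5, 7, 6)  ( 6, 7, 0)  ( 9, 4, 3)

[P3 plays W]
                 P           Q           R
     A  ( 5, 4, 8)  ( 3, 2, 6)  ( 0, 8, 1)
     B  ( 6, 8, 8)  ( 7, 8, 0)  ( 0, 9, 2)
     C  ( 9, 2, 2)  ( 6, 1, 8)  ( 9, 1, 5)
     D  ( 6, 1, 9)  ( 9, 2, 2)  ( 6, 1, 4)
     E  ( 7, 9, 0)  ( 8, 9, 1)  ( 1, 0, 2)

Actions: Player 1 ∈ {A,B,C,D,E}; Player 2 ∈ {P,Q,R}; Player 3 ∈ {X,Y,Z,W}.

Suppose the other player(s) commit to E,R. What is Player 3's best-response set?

P3 best: {Z}

u_3(X vs E,R) = 2
u_3(Y vs E,R) = 1
u_3(Z vs E,R) = 3
u_3(W vs E,R) = 2
max payoff 3 at {Z}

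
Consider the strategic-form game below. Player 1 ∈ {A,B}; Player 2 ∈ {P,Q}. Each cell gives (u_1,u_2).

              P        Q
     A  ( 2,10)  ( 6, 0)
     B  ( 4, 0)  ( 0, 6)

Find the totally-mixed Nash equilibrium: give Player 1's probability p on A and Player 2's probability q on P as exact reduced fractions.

P1 mixes 3/8 on A; P2 mixes 3/4 on P

P1 indiff ⇒ q·2+(1-q)·6 = q·4+(1-q)·0 ⇒ q(-2) = (1-q)(-6) ⇒ q = 3/4
P2 indiff ⇒ p·10+(1-p)·0 = p·0+(1-p)·6 ⇒ p(10) = (1-p)(6) ⇒ p = 3/8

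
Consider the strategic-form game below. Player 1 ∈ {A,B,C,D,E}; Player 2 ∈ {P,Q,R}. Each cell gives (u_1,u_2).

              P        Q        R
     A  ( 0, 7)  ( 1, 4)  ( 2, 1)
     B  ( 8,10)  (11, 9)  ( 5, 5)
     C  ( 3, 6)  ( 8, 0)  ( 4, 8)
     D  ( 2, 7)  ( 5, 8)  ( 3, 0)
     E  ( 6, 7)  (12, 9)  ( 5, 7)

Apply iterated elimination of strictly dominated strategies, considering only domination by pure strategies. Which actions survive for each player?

Survivors P1:{B,E} P2:{P,Q}

P1 drop A (B beats it: P:8>0 Q:11>1 R:5>2)
P1 drop C (B beats it: P:8>3 Q:11>8 R:5>4)
P1 drop D (B beats it: P:8>2 Q:11>5 R:5>3)
P2 drop R (Q beats it: B:9>5 E:9>7)
P1→{B,E} P2→{P,Q}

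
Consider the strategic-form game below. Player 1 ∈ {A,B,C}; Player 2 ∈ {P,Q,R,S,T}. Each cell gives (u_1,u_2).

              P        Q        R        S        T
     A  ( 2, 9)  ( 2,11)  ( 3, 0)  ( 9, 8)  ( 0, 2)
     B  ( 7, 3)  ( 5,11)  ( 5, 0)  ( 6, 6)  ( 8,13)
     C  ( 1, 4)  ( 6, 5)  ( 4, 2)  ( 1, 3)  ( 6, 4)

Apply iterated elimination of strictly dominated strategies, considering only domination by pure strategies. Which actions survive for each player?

IESDS → P1:{B,C} P2:{Q,T}

P2 drop P (Q beats it: A:11>9 B:11>3 C:5>4)
P2 drop R (Q beats it: A:11>0 B:11>0 C:5>2)
P2 drop S (Q beats it: A:11>8 B:11>6 C:5>3)
P1 drop A (B beats it: Q:5>2 T:8>0)
P1→{B,C} P2→{Q,T}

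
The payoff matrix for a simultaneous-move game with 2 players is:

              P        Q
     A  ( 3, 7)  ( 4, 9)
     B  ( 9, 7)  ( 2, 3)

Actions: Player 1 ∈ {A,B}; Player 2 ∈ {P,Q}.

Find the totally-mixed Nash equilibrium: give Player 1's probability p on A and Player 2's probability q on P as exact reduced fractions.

P1 indiff ⇒ q·3+(1-q)·4 = q·9+(1-q)·2 ⇒ q(-6) = (1-q)(-2) ⇒ q = 1/4
P2 indiff ⇒ p·7+(1-p)·7 = p·9+(1-p)·3 ⇒ p(-2) = (1-p)(-4) ⇒ p = 2/3

p=2/3, q=1/4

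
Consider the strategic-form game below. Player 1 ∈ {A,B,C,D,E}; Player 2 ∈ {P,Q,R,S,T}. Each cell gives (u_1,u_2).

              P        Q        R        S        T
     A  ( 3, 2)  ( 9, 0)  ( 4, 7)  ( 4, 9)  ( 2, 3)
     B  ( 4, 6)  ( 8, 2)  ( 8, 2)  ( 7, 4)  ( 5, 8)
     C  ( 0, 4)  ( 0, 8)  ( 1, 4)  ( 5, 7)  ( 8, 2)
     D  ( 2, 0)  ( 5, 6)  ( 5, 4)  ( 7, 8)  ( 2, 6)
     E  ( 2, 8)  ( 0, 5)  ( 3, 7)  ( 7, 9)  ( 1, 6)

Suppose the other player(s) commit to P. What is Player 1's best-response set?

P1 best: {B}

u_1(A vs P) = 3
u_1(B vs P) = 4
u_1(C vs P) = 0
u_1(D vs P) = 2
u_1(E vs P) = 2
max payoff 4 at {B}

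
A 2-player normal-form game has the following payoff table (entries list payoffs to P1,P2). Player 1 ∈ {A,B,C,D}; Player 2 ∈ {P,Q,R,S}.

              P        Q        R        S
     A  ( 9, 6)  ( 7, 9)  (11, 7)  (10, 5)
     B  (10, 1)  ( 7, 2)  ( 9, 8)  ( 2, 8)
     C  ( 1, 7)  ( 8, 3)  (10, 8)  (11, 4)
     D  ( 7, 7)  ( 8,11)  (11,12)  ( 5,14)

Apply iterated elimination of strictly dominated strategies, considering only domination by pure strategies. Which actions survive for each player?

IESDS → P1:{A,C,D} P2:{Q,R,S}

P2 drop P (R beats it: A:7>6 B:8>1 C:8>7 D:12>7)
P1 drop B (C beats it: Q:8>7 R:10>9 S:11>2)
P1→{A,C,D} P2→{Q,R,S}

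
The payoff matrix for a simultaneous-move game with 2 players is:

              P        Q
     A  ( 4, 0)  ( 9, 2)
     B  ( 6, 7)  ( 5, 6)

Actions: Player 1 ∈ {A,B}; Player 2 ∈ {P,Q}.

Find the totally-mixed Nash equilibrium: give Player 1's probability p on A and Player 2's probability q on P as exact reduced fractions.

P1 indiff ⇒ q·4+(1-q)·9 = q·6+(1-q)·5 ⇒ q(-2) = (1-q)(-4) ⇒ q = 2/3
P2 indiff ⇒ p·0+(1-p)·7 = p·2+(1-p)·6 ⇒ p(-2) = (1-p)(-1) ⇒ p = 1/3

p=1/3, q=2/3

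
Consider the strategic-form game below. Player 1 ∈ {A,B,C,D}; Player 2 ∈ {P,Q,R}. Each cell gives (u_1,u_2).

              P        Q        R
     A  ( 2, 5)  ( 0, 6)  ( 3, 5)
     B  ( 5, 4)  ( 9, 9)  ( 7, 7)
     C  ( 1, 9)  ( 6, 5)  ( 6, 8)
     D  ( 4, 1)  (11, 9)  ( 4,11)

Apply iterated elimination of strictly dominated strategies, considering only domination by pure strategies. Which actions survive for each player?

IESDS → P1:{B,D} P2:{Q,R}

P1 drop A (B beats it: P:5>2 Q:9>0 R:7>3)
P1 drop C (B beats it: P:5>1 Q:9>6 R:7>6)
P2 drop P (Q beats it: B:9>4 D:9>1)
P1→{B,D} P2→{Q,R}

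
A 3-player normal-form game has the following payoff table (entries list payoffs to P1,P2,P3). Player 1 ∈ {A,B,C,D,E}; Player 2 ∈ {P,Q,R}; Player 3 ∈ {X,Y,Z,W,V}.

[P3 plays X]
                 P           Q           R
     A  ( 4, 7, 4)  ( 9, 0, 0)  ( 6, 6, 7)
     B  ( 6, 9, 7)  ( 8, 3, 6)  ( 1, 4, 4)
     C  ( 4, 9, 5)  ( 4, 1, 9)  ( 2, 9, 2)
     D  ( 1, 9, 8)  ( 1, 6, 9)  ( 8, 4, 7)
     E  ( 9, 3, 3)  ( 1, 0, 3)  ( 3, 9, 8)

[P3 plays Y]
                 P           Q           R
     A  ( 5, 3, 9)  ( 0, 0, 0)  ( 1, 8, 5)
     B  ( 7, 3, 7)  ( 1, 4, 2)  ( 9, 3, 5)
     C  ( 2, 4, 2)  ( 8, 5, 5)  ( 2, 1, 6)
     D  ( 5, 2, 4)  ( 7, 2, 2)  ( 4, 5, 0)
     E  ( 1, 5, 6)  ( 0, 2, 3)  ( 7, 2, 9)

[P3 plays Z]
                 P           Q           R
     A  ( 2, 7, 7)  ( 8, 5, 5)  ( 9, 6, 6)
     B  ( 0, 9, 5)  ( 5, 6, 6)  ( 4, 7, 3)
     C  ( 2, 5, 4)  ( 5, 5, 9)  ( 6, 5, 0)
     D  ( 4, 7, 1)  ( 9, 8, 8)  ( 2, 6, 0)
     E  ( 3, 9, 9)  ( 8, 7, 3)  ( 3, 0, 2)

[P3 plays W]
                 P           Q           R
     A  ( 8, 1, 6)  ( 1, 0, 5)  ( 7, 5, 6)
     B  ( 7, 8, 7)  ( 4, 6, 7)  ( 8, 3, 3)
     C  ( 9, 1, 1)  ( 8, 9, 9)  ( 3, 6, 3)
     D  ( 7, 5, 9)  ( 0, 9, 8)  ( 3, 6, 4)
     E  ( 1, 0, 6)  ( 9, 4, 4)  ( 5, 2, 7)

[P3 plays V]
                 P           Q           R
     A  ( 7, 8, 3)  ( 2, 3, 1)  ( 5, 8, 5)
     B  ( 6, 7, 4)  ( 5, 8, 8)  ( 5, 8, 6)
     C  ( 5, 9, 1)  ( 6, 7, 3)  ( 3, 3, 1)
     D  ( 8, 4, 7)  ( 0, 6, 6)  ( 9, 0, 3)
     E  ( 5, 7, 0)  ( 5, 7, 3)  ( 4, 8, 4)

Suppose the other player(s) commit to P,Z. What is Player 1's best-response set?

u_1(A vs P,Z) = 2
u_1(B vs P,Z) = 0
u_1(C vs P,Z) = 2
u_1(D vs P,Z) = 4
u_1(E vs P,Z) = 3
max payoff 4 at {D}

argmax u_1 = {D}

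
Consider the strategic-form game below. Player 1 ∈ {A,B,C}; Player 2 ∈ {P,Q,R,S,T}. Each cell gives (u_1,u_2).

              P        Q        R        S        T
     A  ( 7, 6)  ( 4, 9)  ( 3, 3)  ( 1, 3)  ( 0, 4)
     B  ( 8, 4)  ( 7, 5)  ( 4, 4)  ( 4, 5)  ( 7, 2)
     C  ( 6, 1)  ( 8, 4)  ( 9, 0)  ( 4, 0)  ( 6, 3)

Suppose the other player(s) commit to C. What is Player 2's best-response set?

u_2(P vs C) = 1
u_2(Q vs C) = 4
u_2(R vs C) = 0
u_2(S vs C) = 0
u_2(T vs C) = 3
max payoff 4 at {Q}

argmax u_2 = {Q}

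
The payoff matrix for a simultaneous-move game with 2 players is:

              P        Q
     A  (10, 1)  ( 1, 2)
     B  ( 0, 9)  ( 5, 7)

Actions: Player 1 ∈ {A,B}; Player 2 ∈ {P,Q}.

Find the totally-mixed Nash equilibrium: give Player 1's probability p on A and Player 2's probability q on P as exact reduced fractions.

(p,q) = (2/3, 2/7)

P1 indiff ⇒ q·10+(1-q)·1 = q·0+(1-q)·5 ⇒ q(10) = (1-q)(4) ⇒ q = 2/7
P2 indiff ⇒ p·1+(1-p)·9 = p·2+(1-p)·7 ⇒ p(-1) = (1-p)(-2) ⇒ p = 2/3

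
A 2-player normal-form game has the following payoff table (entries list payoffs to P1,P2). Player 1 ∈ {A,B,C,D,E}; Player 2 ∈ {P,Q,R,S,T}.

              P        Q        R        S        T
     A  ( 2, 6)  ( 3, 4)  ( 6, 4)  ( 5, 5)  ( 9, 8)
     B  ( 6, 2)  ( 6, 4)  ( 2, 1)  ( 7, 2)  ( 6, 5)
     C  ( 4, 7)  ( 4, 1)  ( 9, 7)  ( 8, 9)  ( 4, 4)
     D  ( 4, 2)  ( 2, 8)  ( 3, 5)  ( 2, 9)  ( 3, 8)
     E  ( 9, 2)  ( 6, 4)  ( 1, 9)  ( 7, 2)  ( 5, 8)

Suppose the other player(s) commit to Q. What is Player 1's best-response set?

u_1(A vs Q) = 3
u_1(B vs Q) = 6
u_1(C vs Q) = 4
u_1(D vs Q) = 2
u_1(E vs Q) = 6
max payoff 6 at {B,E}

BR_1 = {B,E}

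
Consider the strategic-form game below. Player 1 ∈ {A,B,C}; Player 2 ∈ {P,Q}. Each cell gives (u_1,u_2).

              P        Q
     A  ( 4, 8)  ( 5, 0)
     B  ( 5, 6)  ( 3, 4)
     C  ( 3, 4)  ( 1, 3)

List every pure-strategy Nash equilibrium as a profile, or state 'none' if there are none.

PSNE = {(B,P)}

(A,P): not NE [P1→B gives 5>4]
(A,Q): not NE [P2→P gives 8>0]
(B,P): NE
(B,Q): not NE [P1→A gives 5>3; P2→P gives 6>4]
(C,P): not NE [P1→B gives 5>3]
(C,Q): not NE [P1→A gives 5>1; P2→P gives 4>3]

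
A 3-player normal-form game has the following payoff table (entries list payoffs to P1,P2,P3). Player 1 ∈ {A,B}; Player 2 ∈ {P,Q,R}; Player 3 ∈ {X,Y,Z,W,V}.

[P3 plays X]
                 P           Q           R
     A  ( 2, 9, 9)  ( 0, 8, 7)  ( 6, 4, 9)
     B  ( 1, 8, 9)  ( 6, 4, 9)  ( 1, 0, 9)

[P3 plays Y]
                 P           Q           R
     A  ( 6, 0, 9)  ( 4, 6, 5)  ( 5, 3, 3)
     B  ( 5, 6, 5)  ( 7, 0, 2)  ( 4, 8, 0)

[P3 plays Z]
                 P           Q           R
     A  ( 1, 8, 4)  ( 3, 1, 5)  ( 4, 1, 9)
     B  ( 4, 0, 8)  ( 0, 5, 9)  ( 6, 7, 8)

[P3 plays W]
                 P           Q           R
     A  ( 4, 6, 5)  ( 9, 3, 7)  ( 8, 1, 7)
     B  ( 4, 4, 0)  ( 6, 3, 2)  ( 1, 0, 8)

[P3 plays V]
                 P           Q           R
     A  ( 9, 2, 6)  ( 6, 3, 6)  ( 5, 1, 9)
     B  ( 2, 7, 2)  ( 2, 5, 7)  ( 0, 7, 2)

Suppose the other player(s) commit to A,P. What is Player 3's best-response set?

P3 best: {X,Y}

u_3(X vs A,P) = 9
u_3(Y vs A,P) = 9
u_3(Z vs A,P) = 4
u_3(W vs A,P) = 5
u_3(V vs A,P) = 6
max payoff 9 at {X,Y}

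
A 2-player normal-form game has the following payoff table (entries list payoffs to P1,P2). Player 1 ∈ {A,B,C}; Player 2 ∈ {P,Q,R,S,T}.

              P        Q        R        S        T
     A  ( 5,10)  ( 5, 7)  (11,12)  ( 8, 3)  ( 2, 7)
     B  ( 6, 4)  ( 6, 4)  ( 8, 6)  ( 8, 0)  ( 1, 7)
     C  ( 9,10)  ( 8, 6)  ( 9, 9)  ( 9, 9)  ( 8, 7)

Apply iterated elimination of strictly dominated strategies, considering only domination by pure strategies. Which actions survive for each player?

P1 drop B (C beats it: P:9>6 Q:8>6 R:9>8 S:9>8 T:8>1)
P2 drop Q (P beats it: A:10>7 C:10>6)
P2 drop S (P beats it: A:10>3 C:10>9)
P2 drop T (P beats it: A:10>7 C:10>7)
P1→{A,C} P2→{P,R}

Survivors P1:{A,C} P2:{P,R}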